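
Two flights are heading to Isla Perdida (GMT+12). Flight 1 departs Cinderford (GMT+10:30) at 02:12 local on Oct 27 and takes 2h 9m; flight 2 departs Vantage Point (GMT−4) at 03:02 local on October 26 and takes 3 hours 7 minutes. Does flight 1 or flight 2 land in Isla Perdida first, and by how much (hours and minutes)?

Flight 1 in UTC: 02:12 − 10:30 = 15:42 on Oct 26.
+2 hours and 9 minutes → arrive 17:51 UTC on Oct 26.
Flight 2 in UTC: 03:02 + 4:00 = 07:02 on Oct 26.
+3 hours 7 minutes → arrive 10:09 UTC on Oct 26.
Flight 2 lands earlier by 7 hours 42 minutes.

the second, by 7 hours 42 minutes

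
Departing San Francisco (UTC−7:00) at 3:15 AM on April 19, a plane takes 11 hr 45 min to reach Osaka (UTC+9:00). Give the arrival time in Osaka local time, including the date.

Osaka is 16:00 ahead of San Francisco.
After 11 hours and 45 minutes it is 3:00 PM in San Francisco.
Shift by the zone difference: 3:00 PM + 16:00 = 7:00 AM on Apr 20 in Osaka.

7:00 AM on Apr 20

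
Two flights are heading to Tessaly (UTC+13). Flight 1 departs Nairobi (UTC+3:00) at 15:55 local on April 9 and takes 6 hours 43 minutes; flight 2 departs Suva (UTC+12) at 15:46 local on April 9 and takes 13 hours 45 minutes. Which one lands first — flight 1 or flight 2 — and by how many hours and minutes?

the second, by 2 hours 7 minutes

Flight 1 in UTC: 15:55 − 3:00 = 12:55 on Apr 9.
+6 hours 43 minutes → arrive 19:38 UTC on Apr 9.
Flight 2 in UTC: 15:46 − 12:00 = 03:46 on Apr 9.
+13 hours 45 minutes → arrive 17:31 UTC on Apr 9.
Flight 2 lands earlier by 2 hours 7 minutes.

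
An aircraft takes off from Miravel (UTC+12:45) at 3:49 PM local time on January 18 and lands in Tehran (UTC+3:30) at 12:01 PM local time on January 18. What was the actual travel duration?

5 hours 27 minutes

Tehran is 9:15 behind Miravel.
Clock-face elapsed time (ignoring zones) is −3 hours 48 minutes.
Actual elapsed = −3 hours 48 minutes + 9:15 = 5 hours 27 minutes.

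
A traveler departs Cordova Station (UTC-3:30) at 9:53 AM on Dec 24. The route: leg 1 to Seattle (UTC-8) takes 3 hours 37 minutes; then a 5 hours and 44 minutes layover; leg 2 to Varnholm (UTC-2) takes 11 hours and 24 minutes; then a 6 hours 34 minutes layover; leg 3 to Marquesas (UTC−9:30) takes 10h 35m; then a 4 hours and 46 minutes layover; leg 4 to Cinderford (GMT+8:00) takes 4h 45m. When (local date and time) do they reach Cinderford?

8:48 PM on Dec 26

Convert departure to UTC: 9:53 AM + 3:30 = 1:23 PM UTC on Dec 24.
Add 3 hours 37 minutes leg 1 → 5:00 PM UTC.
Add 5 hours 44 minutes layover in Seattle → 10:44 PM UTC.
Add 11 hours and 24 minutes leg 2 → 10:08 AM UTC (Dec 25).
Add 6 hours 34 minutes layover in Varnholm → 4:42 PM UTC.
Add 10 hours 35 minutes leg 3 → 3:17 AM UTC (Dec 26).
Add 4 hours and 46 minutes layover in Marquesas → 8:03 AM UTC.
Add 4 hours and 45 minutes leg 4 → 12:48 PM UTC.
Cinderford is UTC+8:00, so local arrival = 12:48 PM + 8:00 = 8:48 PM on Dec 26.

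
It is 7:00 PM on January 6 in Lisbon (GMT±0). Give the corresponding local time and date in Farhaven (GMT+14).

Lisbon is UTC+0 so that is 7:00 PM UTC.
Farhaven is UTC+14:00: 7:00 PM + 14:00 = 9:00 AM on Jan 7.

9:00 AM on Jan 7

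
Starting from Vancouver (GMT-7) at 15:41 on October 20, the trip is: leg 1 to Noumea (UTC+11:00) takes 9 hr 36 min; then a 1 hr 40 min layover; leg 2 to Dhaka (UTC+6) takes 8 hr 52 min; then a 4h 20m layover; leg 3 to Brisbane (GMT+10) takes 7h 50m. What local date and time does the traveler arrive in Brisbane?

16:59 on October 22

Convert departure to UTC: 15:41 + 7:00 = 22:41 UTC on Oct 20.
Add 9 hours and 36 minutes leg 1 → 08:17 UTC (Oct 21).
Add 1 hour 40 minutes layover in Noumea → 09:57 UTC.
Add 8 hours and 52 minutes leg 2 → 18:49 UTC.
Add 4 hours and 20 minutes layover in Dhaka → 23:09 UTC.
Add 7 hours 50 minutes leg 3 → 06:59 UTC (Oct 22).
Brisbane is UTC+10:00, so local arrival = 06:59 + 10:00 = 16:59 on Oct 22.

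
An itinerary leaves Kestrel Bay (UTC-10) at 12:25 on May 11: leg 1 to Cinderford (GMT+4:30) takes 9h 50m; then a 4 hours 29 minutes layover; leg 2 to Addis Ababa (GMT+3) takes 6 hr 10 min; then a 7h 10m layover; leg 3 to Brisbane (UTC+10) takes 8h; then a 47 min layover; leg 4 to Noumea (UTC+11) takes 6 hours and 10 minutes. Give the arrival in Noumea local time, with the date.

Convert departure to UTC: 12:25 + 10:00 = 22:25 UTC on May 11.
Add 9 hours 50 minutes leg 1 → 08:15 UTC (May 12).
Add 4 hours and 29 minutes layover in Cinderford → 12:44 UTC.
Add 6 hours 10 minutes leg 2 → 18:54 UTC.
Add 7 hours 10 minutes layover in Addis Ababa → 02:04 UTC (May 13).
Add 8 hours leg 3 → 10:04 UTC.
Add 47 minutes layover in Brisbane → 10:51 UTC.
Add 6 hours 10 minutes leg 4 → 17:01 UTC.
Noumea is UTC+11:00, so local arrival = 17:01 + 11:00 = 04:01 on May 14.

04:01 on May 14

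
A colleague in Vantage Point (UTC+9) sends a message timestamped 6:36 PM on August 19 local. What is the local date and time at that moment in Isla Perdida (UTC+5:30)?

Isla Perdida is 3:30 behind Vantage Point.
Shift by the zone difference: 6:36 PM − 3:30 = 3:06 PM on Aug 19 in Isla Perdida.

3:06 PM on August 19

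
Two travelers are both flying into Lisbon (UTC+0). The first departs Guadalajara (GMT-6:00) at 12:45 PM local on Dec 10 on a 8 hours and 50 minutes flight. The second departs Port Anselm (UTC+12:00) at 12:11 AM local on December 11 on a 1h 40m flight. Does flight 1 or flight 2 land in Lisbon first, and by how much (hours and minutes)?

the second, by 13 hours 44 minutes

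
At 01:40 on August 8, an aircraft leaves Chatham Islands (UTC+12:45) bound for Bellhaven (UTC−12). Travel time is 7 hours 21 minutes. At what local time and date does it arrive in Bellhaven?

Convert departure to UTC: 01:40 − 12:45 = 12:55 UTC on Aug 7.
Add 7 hours and 21 minutes travel time → 20:16 UTC.
Bellhaven is UTC−12:00, so local arrival = 20:16 − 12:00 = 08:16 on Aug 7.

08:16 on Aug 7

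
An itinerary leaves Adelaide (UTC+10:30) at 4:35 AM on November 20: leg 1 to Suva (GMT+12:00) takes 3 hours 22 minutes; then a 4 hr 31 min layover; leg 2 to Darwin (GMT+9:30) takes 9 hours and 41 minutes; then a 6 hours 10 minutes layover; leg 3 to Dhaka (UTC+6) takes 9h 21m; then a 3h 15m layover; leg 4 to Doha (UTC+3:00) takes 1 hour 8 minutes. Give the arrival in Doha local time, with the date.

Convert departure to UTC: 4:35 AM − 10:30 = 6:05 PM UTC on Nov 19.
Add 3 hours and 22 minutes leg 1 → 9:27 PM UTC.
Add 4 hours 31 minutes layover in Suva → 1:58 AM UTC (Nov 20).
Add 9 hours and 41 minutes leg 2 → 11:39 AM UTC.
Add 6 hours and 10 minutes layover in Darwin → 5:49 PM UTC.
Add 9 hours 21 minutes leg 3 → 3:10 AM UTC (Nov 21).
Add 3 hours 15 minutes layover in Dhaka → 6:25 AM UTC.
Add 1 hour and 8 minutes leg 4 → 7:33 AM UTC.
Doha is UTC+3:00, so local arrival = 7:33 AM + 3:00 = 10:33 AM on Nov 21.

10:33 AM on November 21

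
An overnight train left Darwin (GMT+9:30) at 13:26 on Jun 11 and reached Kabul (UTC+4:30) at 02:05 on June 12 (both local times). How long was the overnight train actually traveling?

17 hours 39 minutes

Kabul is 5:00 behind Darwin.
Clock-face elapsed time (ignoring zones) is 12 hours 39 minutes.
Actual elapsed = 12 hours 39 minutes + 5:00 = 17 hours 39 minutes.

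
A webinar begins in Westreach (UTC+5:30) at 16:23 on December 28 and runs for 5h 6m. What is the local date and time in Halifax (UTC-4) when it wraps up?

Halifax is 9:30 behind Westreach.
After 5 hours 6 minutes it is 21:29 in Westreach.
Shift by the zone difference: 21:29 − 9:30 = 11:59 on Dec 28 in Halifax.

11:59 on Dec 28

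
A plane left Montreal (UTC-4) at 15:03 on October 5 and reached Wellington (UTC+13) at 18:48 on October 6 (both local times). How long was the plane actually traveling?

10 hours 45 minutes

Departure in UTC: 15:03 + 4:00 = 19:03 on Oct 5.
Arrival in UTC: 18:48 − 13:00 = 05:48 on Oct 6.
Elapsed = 05:48 − 19:03 (+1 day) = 10 hours 45 minutes.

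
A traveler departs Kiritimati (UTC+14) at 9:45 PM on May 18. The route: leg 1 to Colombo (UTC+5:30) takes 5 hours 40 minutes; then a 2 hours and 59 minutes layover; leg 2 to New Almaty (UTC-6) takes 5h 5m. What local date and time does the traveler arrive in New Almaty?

3:29 PM on May 18

Convert departure to UTC: 9:45 PM − 14:00 = 7:45 AM UTC on May 18.
Add 5 hours 40 minutes leg 1 → 1:25 PM UTC.
Add 2 hours and 59 minutes layover in Colombo → 4:24 PM UTC.
Add 5 hours and 5 minutes leg 2 → 9:29 PM UTC.
New Almaty is UTC−6:00, so local arrival = 9:29 PM − 6:00 = 3:29 PM on May 18.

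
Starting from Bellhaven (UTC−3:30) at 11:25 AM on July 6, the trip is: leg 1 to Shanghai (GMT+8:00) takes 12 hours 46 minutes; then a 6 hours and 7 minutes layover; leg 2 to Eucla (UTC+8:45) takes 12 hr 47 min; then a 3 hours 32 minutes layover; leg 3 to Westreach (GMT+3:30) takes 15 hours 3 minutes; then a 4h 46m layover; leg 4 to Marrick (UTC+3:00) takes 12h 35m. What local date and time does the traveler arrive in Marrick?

Convert departure to UTC: 11:25 AM + 3:30 = 2:55 PM UTC on Jul 6.
Add 12 hours 46 minutes leg 1 → 3:41 AM UTC (Jul 7).
Add 6 hours and 7 minutes layover in Shanghai → 9:48 AM UTC.
Add 12 hours 47 minutes leg 2 → 10:35 PM UTC.
Add 3 hours and 32 minutes layover in Eucla → 2:07 AM UTC (Jul 8).
Add 15 hours 3 minutes leg 3 → 5:10 PM UTC.
Add 4 hours 46 minutes layover in Westreach → 9:56 PM UTC.
Add 12 hours 35 minutes leg 4 → 10:31 AM UTC (Jul 9).
Marrick is UTC+3:00, so local arrival = 10:31 AM + 3:00 = 1:31 PM on Jul 9.

1:31 PM on July 9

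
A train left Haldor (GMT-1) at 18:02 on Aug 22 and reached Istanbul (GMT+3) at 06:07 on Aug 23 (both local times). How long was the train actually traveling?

Istanbul is 4:00 ahead of Haldor.
Clock-face elapsed time (ignoring zones) is 12 hours 5 minutes.
Actual elapsed = 12 hours 5 minutes − 4:00 = 8 hours 5 minutes.

8 hours 5 minutes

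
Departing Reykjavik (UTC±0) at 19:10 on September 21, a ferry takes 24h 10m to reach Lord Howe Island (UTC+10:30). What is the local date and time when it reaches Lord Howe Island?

05:50 on September 23

Lord Howe Island is 10:30 ahead of Reykjavik.
After 24 hours and 10 minutes it is 19:20 (Sep 22) in Reykjavik.
Shift by the zone difference: 19:20 + 10:30 = 05:50 on Sep 23 in Lord Howe Island.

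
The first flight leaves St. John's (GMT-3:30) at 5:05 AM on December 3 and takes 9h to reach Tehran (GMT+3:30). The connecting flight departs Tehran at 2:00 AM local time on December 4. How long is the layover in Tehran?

4 hours 55 minutes

Convert departure to UTC: 5:05 AM + 3:30 = 8:35 AM UTC on Dec 3.
Add 9 hours flight time → 5:35 PM UTC.
Tehran is UTC+3:30, so local arrival = 5:35 PM + 3:30 = 9:05 PM on Dec 3.
Layover = 2:00 AM − 9:05 PM (+1 day) = 4 hours 55 minutes.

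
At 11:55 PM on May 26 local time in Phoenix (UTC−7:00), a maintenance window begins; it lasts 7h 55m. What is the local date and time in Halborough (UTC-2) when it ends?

Convert start to UTC: 11:55 PM + 7:00 = 6:55 AM UTC on May 27.
Add 7 hours 55 minutes duration → 2:50 PM UTC.
Halborough is UTC−2:00, so local end time = 2:50 PM − 2:00 = 12:50 PM on May 27.

12:50 PM on May 27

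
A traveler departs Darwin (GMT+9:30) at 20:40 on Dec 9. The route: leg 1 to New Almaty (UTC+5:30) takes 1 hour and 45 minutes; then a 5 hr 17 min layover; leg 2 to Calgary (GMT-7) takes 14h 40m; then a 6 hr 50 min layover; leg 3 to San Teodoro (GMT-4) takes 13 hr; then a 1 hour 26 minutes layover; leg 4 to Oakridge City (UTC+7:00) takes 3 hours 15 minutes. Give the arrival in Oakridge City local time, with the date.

16:23 on December 11

Convert departure to UTC: 20:40 − 9:30 = 11:10 UTC on Dec 9.
Add 1 hour and 45 minutes leg 1 → 12:55 UTC.
Add 5 hours and 17 minutes layover in New Almaty → 18:12 UTC.
Add 14 hours 40 minutes leg 2 → 08:52 UTC (Dec 10).
Add 6 hours and 50 minutes layover in Calgary → 15:42 UTC.
Add 13 hours leg 3 → 04:42 UTC (Dec 11).
Add 1 hour and 26 minutes layover in San Teodoro → 06:08 UTC.
Add 3 hours 15 minutes leg 4 → 09:23 UTC.
Oakridge City is UTC+7:00, so local arrival = 09:23 + 7:00 = 16:23 on Dec 11.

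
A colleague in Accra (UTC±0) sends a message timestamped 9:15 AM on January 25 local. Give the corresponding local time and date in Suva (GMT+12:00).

Accra is UTC+0 so that is 9:15 AM UTC.
Suva is UTC+12:00: 9:15 AM + 12:00 = 9:15 PM on Jan 25.

9:15 PM on January 25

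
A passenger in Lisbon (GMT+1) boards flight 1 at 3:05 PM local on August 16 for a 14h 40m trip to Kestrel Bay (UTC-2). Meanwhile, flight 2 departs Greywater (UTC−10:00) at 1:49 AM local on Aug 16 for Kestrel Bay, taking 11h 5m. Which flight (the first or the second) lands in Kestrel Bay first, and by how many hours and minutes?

Flight 1 in UTC: 3:05 PM − 1:00 = 2:05 PM on Aug 16.
+14 hours 40 minutes → arrive 4:45 AM UTC on Aug 17.
Flight 2 in UTC: 1:49 AM + 10:00 = 11:49 AM on Aug 16.
+11 hours and 5 minutes → arrive 10:54 PM UTC on Aug 16.
Flight 2 lands earlier by 5 hours 51 minutes.

the second, by 5 hours 51 minutes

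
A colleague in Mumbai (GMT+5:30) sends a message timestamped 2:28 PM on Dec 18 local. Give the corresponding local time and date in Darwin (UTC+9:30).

6:28 PM on December 18

In UTC: 2:28 PM − 5:30 = 8:58 AM on Dec 18.
Darwin is UTC+9:30: 8:58 AM + 9:30 = 6:28 PM on Dec 18.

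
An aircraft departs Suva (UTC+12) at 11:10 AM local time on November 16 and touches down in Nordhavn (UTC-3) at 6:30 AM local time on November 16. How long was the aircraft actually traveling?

10 hours 20 minutes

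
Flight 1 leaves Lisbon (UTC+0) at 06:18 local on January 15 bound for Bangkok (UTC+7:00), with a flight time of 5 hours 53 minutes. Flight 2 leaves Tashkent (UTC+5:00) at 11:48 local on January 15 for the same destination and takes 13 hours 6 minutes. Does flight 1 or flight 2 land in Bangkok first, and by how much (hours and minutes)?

the first, by 7 hours 43 minutes

Flight 1 departs at 06:18 UTC (Jan 15).
+5 hours and 53 minutes → arrive 12:11 UTC on Jan 15.
Flight 2 in UTC: 11:48 − 5:00 = 06:48 on Jan 15.
+13 hours 6 minutes → arrive 19:54 UTC on Jan 15.
Flight 1 lands earlier by 7 hours 43 minutes.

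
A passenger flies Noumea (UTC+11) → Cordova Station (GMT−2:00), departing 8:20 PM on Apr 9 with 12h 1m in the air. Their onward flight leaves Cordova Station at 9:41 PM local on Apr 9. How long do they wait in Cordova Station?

2 hours 20 minutes

Convert departure to UTC: 8:20 PM − 11:00 = 9:20 AM UTC on Apr 9.
Add 12 hours and 1 minute flight time → 9:21 PM UTC.
Cordova Station is UTC−2:00, so local arrival = 9:21 PM − 2:00 = 7:21 PM on Apr 9.
Layover = 9:41 PM − 7:21 PM = 2 hours 20 minutes.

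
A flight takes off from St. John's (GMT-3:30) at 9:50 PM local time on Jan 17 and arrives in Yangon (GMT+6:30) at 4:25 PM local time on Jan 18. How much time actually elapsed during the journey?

Yangon is 10:00 ahead of St. John's.
Clock-face elapsed time (ignoring zones) is 18 hours 35 minutes.
Actual elapsed = 18 hours 35 minutes − 10:00 = 8 hours 35 minutes.

8 hours 35 minutes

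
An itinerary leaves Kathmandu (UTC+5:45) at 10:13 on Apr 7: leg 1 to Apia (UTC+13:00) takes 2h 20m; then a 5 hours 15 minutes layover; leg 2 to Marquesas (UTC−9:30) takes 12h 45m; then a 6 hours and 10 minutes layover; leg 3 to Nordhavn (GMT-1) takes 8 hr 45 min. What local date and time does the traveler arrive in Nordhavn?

Convert departure to UTC: 10:13 − 5:45 = 04:28 UTC on Apr 7.
Add 2 hours and 20 minutes leg 1 → 06:48 UTC.
Add 5 hours and 15 minutes layover in Apia → 12:03 UTC.
Add 12 hours and 45 minutes leg 2 → 00:48 UTC (Apr 8).
Add 6 hours 10 minutes layover in Marquesas → 06:58 UTC.
Add 8 hours 45 minutes leg 3 → 15:43 UTC.
Nordhavn is UTC−1:00, so local arrival = 15:43 − 1:00 = 14:43 on Apr 8.

14:43 on April 8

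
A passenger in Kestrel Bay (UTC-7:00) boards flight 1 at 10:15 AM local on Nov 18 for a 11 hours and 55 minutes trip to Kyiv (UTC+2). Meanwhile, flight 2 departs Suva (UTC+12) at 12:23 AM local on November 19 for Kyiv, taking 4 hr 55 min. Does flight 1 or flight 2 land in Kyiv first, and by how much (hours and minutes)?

the second, by 11 hours 52 minutes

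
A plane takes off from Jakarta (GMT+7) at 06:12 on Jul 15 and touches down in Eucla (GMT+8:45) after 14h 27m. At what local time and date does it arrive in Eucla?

22:24 on July 15

Convert departure to UTC: 06:12 − 7:00 = 23:12 UTC on Jul 14.
Add 14 hours 27 minutes travel time → 13:39 UTC (Jul 15).
Eucla is UTC+8:45, so local arrival = 13:39 + 8:45 = 22:24 on Jul 15.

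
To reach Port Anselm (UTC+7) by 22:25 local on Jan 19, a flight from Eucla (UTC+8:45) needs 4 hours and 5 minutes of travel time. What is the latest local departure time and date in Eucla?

Target arrival in UTC: 22:25 − 7:00 = 15:25 on Jan 19.
Subtract 4 hours and 5 minutes → departure 11:20 UTC on Jan 19.
Eucla is UTC+8:45: 11:20 + 8:45 = 20:05 on Jan 19.

20:05 on January 19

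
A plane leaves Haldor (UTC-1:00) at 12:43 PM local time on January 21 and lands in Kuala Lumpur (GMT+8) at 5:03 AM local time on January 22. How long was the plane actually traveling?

7 hours 20 minutes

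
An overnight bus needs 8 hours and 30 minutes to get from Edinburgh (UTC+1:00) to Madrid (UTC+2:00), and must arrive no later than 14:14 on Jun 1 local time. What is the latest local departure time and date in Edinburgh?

Target arrival in UTC: 14:14 − 2:00 = 12:14 on Jun 1.
Subtract 8 hours and 30 minutes → departure 03:44 UTC on Jun 1.
Edinburgh is UTC+1:00: 03:44 + 1:00 = 04:44 on Jun 1.

04:44 on June 1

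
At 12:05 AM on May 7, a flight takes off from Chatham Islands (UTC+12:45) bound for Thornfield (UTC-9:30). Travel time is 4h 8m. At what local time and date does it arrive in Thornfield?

Thornfield is 22:15 behind Chatham Islands.
After 4 hours 8 minutes it is 4:13 AM in Chatham Islands.
Shift by the zone difference: 4:13 AM − 22:15 = 5:58 AM on May 6 in Thornfield.

5:58 AM on May 6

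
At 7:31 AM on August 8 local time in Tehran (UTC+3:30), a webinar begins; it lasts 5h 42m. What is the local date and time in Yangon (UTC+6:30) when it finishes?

Convert start to UTC: 7:31 AM − 3:30 = 4:01 AM UTC on Aug 8.
Add 5 hours 42 minutes duration → 9:43 AM UTC.
Yangon is UTC+6:30, so local end time = 9:43 AM + 6:30 = 4:13 PM on Aug 8.

4:13 PM on Aug 8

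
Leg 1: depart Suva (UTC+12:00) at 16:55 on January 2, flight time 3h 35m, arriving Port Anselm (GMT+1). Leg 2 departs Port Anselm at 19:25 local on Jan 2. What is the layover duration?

Convert departure to UTC: 16:55 − 12:00 = 04:55 UTC on Jan 2.
Add 3 hours and 35 minutes flight time → 08:30 UTC.
Port Anselm is UTC+1:00, so local arrival = 08:30 + 1:00 = 09:30 on Jan 2.
Layover = 19:25 − 09:30 = 9 hours 55 minutes.

9 hours 55 minutes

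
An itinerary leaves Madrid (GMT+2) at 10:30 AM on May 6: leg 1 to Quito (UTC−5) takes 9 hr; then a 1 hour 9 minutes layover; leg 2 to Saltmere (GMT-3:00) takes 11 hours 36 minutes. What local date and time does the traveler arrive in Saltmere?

3:15 AM on May 7

Convert departure to UTC: 10:30 AM − 2:00 = 8:30 AM UTC on May 6.
Add 9 hours leg 1 → 5:30 PM UTC.
Add 1 hour and 9 minutes layover in Quito → 6:39 PM UTC.
Add 11 hours 36 minutes leg 2 → 6:15 AM UTC (May 7).
Saltmere is UTC−3:00, so local arrival = 6:15 AM − 3:00 = 3:15 AM on May 7.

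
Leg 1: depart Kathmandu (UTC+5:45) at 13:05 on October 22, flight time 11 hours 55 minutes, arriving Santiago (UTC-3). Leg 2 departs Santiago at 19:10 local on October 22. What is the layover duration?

2 hours 55 minutes

Convert departure to UTC: 13:05 − 5:45 = 07:20 UTC on Oct 22.
Add 11 hours and 55 minutes flight time → 19:15 UTC.
Santiago is UTC−3:00, so local arrival = 19:15 − 3:00 = 16:15 on Oct 22.
Layover = 19:10 − 16:15 = 2 hours 55 minutes.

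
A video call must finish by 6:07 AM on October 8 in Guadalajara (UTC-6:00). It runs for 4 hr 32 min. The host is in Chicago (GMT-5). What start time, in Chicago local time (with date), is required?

2:35 AM on October 8

Target end time in UTC: 6:07 AM + 6:00 = 12:07 PM on Oct 8.
Subtract 4 hours and 32 minutes → start 7:35 AM UTC on Oct 8.
Chicago is UTC−5:00: 7:35 AM − 5:00 = 2:35 AM on Oct 8.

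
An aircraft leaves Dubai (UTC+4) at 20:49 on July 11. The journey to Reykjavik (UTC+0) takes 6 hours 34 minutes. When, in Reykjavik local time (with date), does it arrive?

23:23 on July 11

Convert departure to UTC: 20:49 − 4:00 = 16:49 UTC on Jul 11.
Add 6 hours and 34 minutes travel time → 23:23 UTC.
Reykjavik is UTC+0, so local arrival is the same: 23:23 on Jul 11.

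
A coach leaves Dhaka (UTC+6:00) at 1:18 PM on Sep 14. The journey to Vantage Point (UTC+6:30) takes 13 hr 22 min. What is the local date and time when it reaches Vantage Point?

3:10 AM on September 15

Convert departure to UTC: 1:18 PM − 6:00 = 7:18 AM UTC on Sep 14.
Add 13 hours and 22 minutes travel time → 8:40 PM UTC.
Vantage Point is UTC+6:30, so local arrival = 8:40 PM + 6:30 = 3:10 AM on Sep 15.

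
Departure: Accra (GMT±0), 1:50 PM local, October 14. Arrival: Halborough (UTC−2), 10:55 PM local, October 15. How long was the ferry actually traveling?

35 hours 5 minutes

Departure is already UTC: 1:50 PM on Oct 14.
Arrival in UTC: 10:55 PM + 2:00 = 12:55 AM on Oct 16.
Elapsed = 12:55 AM − 1:50 PM (+2 days) = 35 hours 5 minutes.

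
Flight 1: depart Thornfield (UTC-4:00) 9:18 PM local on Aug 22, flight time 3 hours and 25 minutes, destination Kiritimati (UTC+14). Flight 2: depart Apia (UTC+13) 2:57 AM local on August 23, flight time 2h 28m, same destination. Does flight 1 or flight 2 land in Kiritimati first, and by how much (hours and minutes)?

Flight 1 in UTC: 9:18 PM + 4:00 = 1:18 AM on Aug 23.
+3 hours 25 minutes → arrive 4:43 AM UTC on Aug 23.
Flight 2 in UTC: 2:57 AM − 13:00 = 1:57 PM on Aug 22.
+2 hours and 28 minutes → arrive 4:25 PM UTC on Aug 22.
Flight 2 lands earlier by 12 hours 18 minutes.

the second, by 12 hours 18 minutes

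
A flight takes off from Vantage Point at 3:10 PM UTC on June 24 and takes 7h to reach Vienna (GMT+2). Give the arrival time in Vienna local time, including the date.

Departure is given in UTC: 3:10 PM on Jun 24.
Add 7 hours → 10:10 PM UTC.
Vienna is UTC+2:00: 10:10 PM + 2:00 = 12:10 AM on Jun 25.

12:10 AM on June 25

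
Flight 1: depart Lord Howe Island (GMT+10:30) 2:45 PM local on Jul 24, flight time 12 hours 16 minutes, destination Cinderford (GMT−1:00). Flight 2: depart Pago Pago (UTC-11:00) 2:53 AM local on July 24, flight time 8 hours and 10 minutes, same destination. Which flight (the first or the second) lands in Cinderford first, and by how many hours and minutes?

Flight 1 in UTC: 2:45 PM − 10:30 = 4:15 AM on Jul 24.
+12 hours 16 minutes → arrive 4:31 PM UTC on Jul 24.
Flight 2 in UTC: 2:53 AM + 11:00 = 1:53 PM on Jul 24.
+8 hours 10 minutes → arrive 10:03 PM UTC on Jul 24.
Flight 1 lands earlier by 5 hours 32 minutes.

the first, by 5 hours 32 minutes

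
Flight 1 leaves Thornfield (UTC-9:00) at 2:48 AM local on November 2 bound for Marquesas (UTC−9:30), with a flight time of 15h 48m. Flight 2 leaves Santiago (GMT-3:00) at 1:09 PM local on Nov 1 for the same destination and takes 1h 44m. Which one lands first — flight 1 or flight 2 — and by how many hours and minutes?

the second, by 33 hours 43 minutes

Flight 1 in UTC: 2:48 AM + 9:00 = 11:48 AM on Nov 2.
+15 hours and 48 minutes → arrive 3:36 AM UTC on Nov 3.
Flight 2 in UTC: 1:09 PM + 3:00 = 4:09 PM on Nov 1.
+1 hour and 44 minutes → arrive 5:53 PM UTC on Nov 1.
Flight 2 lands earlier by 33 hours 43 minutes.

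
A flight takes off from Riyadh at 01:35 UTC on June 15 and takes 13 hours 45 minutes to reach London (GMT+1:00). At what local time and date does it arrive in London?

16:20 on Jun 15

Departure is given in UTC: 01:35 on Jun 15.
Add 13 hours 45 minutes → 15:20 UTC.
London is UTC+1:00: 15:20 + 1:00 = 16:20 on Jun 15.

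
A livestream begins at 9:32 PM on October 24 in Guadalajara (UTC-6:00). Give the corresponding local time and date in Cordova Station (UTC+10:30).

2:02 PM on October 25

In UTC: 9:32 PM + 6:00 = 3:32 AM on Oct 25.
Cordova Station is UTC+10:30: 3:32 AM + 10:30 = 2:02 PM on Oct 25.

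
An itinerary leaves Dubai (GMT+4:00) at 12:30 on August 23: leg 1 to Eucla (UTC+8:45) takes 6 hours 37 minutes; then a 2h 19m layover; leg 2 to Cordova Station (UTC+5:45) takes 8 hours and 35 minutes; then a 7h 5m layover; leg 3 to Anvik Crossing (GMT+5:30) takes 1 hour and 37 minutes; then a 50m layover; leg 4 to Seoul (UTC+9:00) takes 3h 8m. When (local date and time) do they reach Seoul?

23:41 on August 24

Convert departure to UTC: 12:30 − 4:00 = 08:30 UTC on Aug 23.
Add 6 hours 37 minutes leg 1 → 15:07 UTC.
Add 2 hours 19 minutes layover in Eucla → 17:26 UTC.
Add 8 hours 35 minutes leg 2 → 02:01 UTC (Aug 24).
Add 7 hours 5 minutes layover in Cordova Station → 09:06 UTC.
Add 1 hour and 37 minutes leg 3 → 10:43 UTC.
Add 50 minutes layover in Anvik Crossing → 11:33 UTC.
Add 3 hours and 8 minutes leg 4 → 14:41 UTC.
Seoul is UTC+9:00, so local arrival = 14:41 + 9:00 = 23:41 on Aug 24.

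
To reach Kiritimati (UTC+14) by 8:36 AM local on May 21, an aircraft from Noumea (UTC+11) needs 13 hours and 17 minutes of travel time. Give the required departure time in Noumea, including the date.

Target arrival in UTC: 8:36 AM − 14:00 = 6:36 PM on May 20.
Subtract 13 hours and 17 minutes → departure 5:19 AM UTC on May 20.
Noumea is UTC+11:00: 5:19 AM + 11:00 = 4:19 PM on May 20.

4:19 PM on May 20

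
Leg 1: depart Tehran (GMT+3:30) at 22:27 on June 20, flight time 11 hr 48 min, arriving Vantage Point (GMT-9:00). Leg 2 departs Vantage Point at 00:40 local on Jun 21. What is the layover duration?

Convert departure to UTC: 22:27 − 3:30 = 18:57 UTC on Jun 20.
Add 11 hours 48 minutes flight time → 06:45 UTC (Jun 21).
Vantage Point is UTC−9:00, so local arrival = 06:45 − 9:00 = 21:45 on Jun 20.
Layover = 00:40 − 21:45 (+1 day) = 2 hours 55 minutes.

2 hours 55 minutes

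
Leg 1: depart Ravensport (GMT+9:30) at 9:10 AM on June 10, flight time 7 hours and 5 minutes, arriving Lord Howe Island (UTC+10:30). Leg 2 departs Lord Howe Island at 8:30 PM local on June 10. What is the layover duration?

3 hours 15 minutes

Convert departure to UTC: 9:10 AM − 9:30 = 11:40 PM UTC on Jun 9.
Add 7 hours 5 minutes flight time → 6:45 AM UTC (Jun 10).
Lord Howe Island is UTC+10:30, so local arrival = 6:45 AM + 10:30 = 5:15 PM on Jun 10.
Layover = 8:30 PM − 5:15 PM = 3 hours 15 minutes.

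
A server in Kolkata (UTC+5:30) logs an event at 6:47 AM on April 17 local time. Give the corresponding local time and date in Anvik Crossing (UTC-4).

In UTC: 6:47 AM − 5:30 = 1:17 AM on Apr 17.
Anvik Crossing is UTC−4:00: 1:17 AM − 4:00 = 9:17 PM on Apr 16.

9:17 PM on April 16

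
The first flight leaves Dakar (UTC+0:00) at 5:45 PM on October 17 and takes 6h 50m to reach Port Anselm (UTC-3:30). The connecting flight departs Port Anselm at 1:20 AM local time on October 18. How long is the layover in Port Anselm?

Dakar is at UTC+0, so departure is already 5:45 PM UTC on Oct 17.
Add 6 hours and 50 minutes flight time → 12:35 AM UTC (Oct 18).
Port Anselm is UTC−3:30, so local arrival = 12:35 AM − 3:30 = 9:05 PM on Oct 17.
Layover = 1:20 AM − 9:05 PM (+1 day) = 4 hours 15 minutes.

4 hours 15 minutes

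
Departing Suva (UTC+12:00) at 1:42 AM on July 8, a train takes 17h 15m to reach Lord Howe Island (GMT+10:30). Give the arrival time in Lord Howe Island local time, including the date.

Convert departure to UTC: 1:42 AM − 12:00 = 1:42 PM UTC on Jul 7.
Add 17 hours and 15 minutes travel time → 6:57 AM UTC (Jul 8).
Lord Howe Island is UTC+10:30, so local arrival = 6:57 AM + 10:30 = 5:27 PM on Jul 8.

5:27 PM on July 8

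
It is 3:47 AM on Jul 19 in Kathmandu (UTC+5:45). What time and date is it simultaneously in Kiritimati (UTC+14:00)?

In UTC: 3:47 AM − 5:45 = 10:02 PM on Jul 18.
Kiritimati is UTC+14:00: 10:02 PM + 14:00 = 12:02 PM on Jul 19.

12:02 PM on July 19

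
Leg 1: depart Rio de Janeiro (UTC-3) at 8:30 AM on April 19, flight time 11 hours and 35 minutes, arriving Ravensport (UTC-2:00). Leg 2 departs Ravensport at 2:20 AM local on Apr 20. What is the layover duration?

5 hours 15 minutes

Convert departure to UTC: 8:30 AM + 3:00 = 11:30 AM UTC on Apr 19.
Add 11 hours 35 minutes flight time → 11:05 PM UTC.
Ravensport is UTC−2:00, so local arrival = 11:05 PM − 2:00 = 9:05 PM on Apr 19.
Layover = 2:20 AM − 9:05 PM (+1 day) = 5 hours 15 minutes.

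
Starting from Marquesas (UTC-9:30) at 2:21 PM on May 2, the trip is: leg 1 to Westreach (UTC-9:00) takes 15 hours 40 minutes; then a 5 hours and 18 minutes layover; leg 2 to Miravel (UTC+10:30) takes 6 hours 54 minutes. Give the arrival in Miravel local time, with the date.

Convert departure to UTC: 2:21 PM + 9:30 = 11:51 PM UTC on May 2.
Add 15 hours and 40 minutes leg 1 → 3:31 PM UTC (May 3).
Add 5 hours 18 minutes layover in Westreach → 8:49 PM UTC.
Add 6 hours and 54 minutes leg 2 → 3:43 AM UTC (May 4).
Miravel is UTC+10:30, so local arrival = 3:43 AM + 10:30 = 2:13 PM on May 4.

2:13 PM on May 4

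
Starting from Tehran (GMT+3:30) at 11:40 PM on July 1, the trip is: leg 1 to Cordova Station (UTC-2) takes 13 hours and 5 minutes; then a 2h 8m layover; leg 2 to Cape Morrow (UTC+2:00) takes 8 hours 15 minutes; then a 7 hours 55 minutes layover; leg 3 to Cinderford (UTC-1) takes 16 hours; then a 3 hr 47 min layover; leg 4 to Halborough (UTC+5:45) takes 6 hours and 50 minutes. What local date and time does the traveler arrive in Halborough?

11:55 AM on Jul 4

Convert departure to UTC: 11:40 PM − 3:30 = 8:10 PM UTC on Jul 1.
Add 13 hours and 5 minutes leg 1 → 9:15 AM UTC (Jul 2).
Add 2 hours and 8 minutes layover in Cordova Station → 11:23 AM UTC.
Add 8 hours and 15 minutes leg 2 → 7:38 PM UTC.
Add 7 hours 55 minutes layover in Cape Morrow → 3:33 AM UTC (Jul 3).
Add 16 hours leg 3 → 7:33 PM UTC.
Add 3 hours 47 minutes layover in Cinderford → 11:20 PM UTC.
Add 6 hours and 50 minutes leg 4 → 6:10 AM UTC (Jul 4).
Halborough is UTC+5:45, so local arrival = 6:10 AM + 5:45 = 11:55 AM on Jul 4.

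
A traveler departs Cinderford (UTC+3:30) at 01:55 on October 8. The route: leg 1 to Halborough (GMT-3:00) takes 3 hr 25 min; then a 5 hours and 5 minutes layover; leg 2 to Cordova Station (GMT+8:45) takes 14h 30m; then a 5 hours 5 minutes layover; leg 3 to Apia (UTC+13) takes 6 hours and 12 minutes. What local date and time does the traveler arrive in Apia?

21:42 on Oct 9

Convert departure to UTC: 01:55 − 3:30 = 22:25 UTC on Oct 7.
Add 3 hours and 25 minutes leg 1 → 01:50 UTC (Oct 8).
Add 5 hours 5 minutes layover in Halborough → 06:55 UTC.
Add 14 hours and 30 minutes leg 2 → 21:25 UTC.
Add 5 hours and 5 minutes layover in Cordova Station → 02:30 UTC (Oct 9).
Add 6 hours and 12 minutes leg 3 → 08:42 UTC.
Apia is UTC+13:00, so local arrival = 08:42 + 13:00 = 21:42 on Oct 9.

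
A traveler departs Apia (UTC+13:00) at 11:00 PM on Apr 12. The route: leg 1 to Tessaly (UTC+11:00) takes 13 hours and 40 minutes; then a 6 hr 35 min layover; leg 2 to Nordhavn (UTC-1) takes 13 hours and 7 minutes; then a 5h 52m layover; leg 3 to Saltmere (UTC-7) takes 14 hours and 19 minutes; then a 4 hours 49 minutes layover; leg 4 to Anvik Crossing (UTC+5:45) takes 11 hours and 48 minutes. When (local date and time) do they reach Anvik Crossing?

Convert departure to UTC: 11:00 PM − 13:00 = 10:00 AM UTC on Apr 12.
Add 13 hours and 40 minutes leg 1 → 11:40 PM UTC.
Add 6 hours and 35 minutes layover in Tessaly → 6:15 AM UTC (Apr 13).
Add 13 hours 7 minutes leg 2 → 7:22 PM UTC.
Add 5 hours 52 minutes layover in Nordhavn → 1:14 AM UTC (Apr 14).
Add 14 hours and 19 minutes leg 3 → 3:33 PM UTC.
Add 4 hours 49 minutes layover in Saltmere → 8:22 PM UTC.
Add 11 hours 48 minutes leg 4 → 8:10 AM UTC (Apr 15).
Anvik Crossing is UTC+5:45, so local arrival = 8:10 AM + 5:45 = 1:55 PM on Apr 15.

1:55 PM on April 15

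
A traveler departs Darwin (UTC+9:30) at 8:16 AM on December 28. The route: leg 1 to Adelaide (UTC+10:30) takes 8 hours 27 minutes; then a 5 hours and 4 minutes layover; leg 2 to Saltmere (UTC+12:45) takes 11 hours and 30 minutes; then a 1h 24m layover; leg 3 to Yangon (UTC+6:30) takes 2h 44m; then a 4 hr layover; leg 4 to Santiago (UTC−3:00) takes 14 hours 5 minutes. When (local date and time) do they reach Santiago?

Convert departure to UTC: 8:16 AM − 9:30 = 10:46 PM UTC on Dec 27.
Add 8 hours 27 minutes leg 1 → 7:13 AM UTC (Dec 28).
Add 5 hours and 4 minutes layover in Adelaide → 12:17 PM UTC.
Add 11 hours 30 minutes leg 2 → 11:47 PM UTC.
Add 1 hour 24 minutes layover in Saltmere → 1:11 AM UTC (Dec 29).
Add 2 hours and 44 minutes leg 3 → 3:55 AM UTC.
Add 4 hours layover in Yangon → 7:55 AM UTC.
Add 14 hours 5 minutes leg 4 → 10:00 PM UTC.
Santiago is UTC−3:00, so local arrival = 10:00 PM − 3:00 = 7:00 PM on Dec 29.

7:00 PM on December 29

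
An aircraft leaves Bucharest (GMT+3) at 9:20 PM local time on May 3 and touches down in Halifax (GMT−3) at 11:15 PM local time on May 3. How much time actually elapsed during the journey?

Halifax is 6:00 behind Bucharest.
Clock-face elapsed time (ignoring zones) is 1 hour 55 minutes.
Actual elapsed = 1 hour 55 minutes + 6:00 = 7 hours 55 minutes.

7 hours 55 minutes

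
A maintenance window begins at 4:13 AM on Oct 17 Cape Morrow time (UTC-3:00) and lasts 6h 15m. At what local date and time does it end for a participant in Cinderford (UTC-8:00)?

5:28 AM on Oct 17

Cinderford is 5:00 behind Cape Morrow.
After 6 hours 15 minutes it is 10:28 AM in Cape Morrow.
Shift by the zone difference: 10:28 AM − 5:00 = 5:28 AM on Oct 17 in Cinderford.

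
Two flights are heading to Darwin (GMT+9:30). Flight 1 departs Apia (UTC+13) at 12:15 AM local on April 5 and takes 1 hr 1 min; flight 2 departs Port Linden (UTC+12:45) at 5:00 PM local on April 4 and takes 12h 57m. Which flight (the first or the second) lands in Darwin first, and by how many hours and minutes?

Flight 1 in UTC: 12:15 AM − 13:00 = 11:15 AM on Apr 4.
+1 hour 1 minute → arrive 12:16 PM UTC on Apr 4.
Flight 2 in UTC: 5:00 PM − 12:45 = 4:15 AM on Apr 4.
+12 hours and 57 minutes → arrive 5:12 PM UTC on Apr 4.
Flight 1 lands earlier by 4 hours 56 minutes.

the first, by 4 hours 56 minutes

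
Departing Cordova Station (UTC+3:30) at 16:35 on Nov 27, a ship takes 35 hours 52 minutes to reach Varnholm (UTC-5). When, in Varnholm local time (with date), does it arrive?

Varnholm is 8:30 behind Cordova Station.
After 35 hours and 52 minutes it is 04:27 (Nov 29) in Cordova Station.
Shift by the zone difference: 04:27 − 8:30 = 19:57 on Nov 28 in Varnholm.

19:57 on Nov 28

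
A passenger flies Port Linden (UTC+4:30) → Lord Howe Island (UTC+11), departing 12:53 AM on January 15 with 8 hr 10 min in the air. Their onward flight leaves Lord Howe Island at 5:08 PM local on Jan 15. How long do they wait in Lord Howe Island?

1 hour 35 minutes

Convert departure to UTC: 12:53 AM − 4:30 = 8:23 PM UTC on Jan 14.
Add 8 hours 10 minutes flight time → 4:33 AM UTC (Jan 15).
Lord Howe Island is UTC+11:00, so local arrival = 4:33 AM + 11:00 = 3:33 PM on Jan 15.
Layover = 5:08 PM − 3:33 PM = 1 hour 35 minutes.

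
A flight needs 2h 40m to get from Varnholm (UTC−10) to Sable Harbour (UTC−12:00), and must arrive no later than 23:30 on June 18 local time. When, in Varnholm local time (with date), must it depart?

Target arrival in UTC: 23:30 + 12:00 = 11:30 on Jun 19.
Subtract 2 hours and 40 minutes → departure 08:50 UTC on Jun 19.
Varnholm is UTC−10:00: 08:50 − 10:00 = 22:50 on Jun 18.

22:50 on Jun 18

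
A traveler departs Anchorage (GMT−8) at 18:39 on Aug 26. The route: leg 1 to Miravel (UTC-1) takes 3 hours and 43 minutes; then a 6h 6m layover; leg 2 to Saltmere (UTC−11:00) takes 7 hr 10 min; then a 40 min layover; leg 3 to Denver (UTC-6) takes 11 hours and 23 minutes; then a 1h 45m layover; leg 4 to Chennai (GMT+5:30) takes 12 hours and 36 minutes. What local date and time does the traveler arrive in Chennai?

Convert departure to UTC: 18:39 + 8:00 = 02:39 UTC on Aug 27.
Add 3 hours 43 minutes leg 1 → 06:22 UTC.
Add 6 hours 6 minutes layover in Miravel → 12:28 UTC.
Add 7 hours 10 minutes leg 2 → 19:38 UTC.
Add 40 minutes layover in Saltmere → 20:18 UTC.
Add 11 hours 23 minutes leg 3 → 07:41 UTC (Aug 28).
Add 1 hour and 45 minutes layover in Denver → 09:26 UTC.
Add 12 hours 36 minutes leg 4 → 22:02 UTC.
Chennai is UTC+5:30, so local arrival = 22:02 + 5:30 = 03:32 on Aug 29.

03:32 on August 29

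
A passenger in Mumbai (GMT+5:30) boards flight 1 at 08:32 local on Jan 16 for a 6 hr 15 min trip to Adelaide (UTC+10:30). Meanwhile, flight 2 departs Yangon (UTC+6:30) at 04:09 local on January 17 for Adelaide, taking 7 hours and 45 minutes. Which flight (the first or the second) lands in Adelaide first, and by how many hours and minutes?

Flight 1 in UTC: 08:32 − 5:30 = 03:02 on Jan 16.
+6 hours and 15 minutes → arrive 09:17 UTC on Jan 16.
Flight 2 in UTC: 04:09 − 6:30 = 21:39 on Jan 16.
+7 hours 45 minutes → arrive 05:24 UTC on Jan 17.
Flight 1 lands earlier by 20 hours 7 minutes.

the first, by 20 hours 7 minutes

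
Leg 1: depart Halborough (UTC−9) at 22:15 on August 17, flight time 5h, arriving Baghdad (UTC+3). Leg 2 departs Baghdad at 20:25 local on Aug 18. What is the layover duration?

Convert departure to UTC: 22:15 + 9:00 = 07:15 UTC on Aug 18.
Add 5 hours flight time → 12:15 UTC.
Baghdad is UTC+3:00, so local arrival = 12:15 + 3:00 = 15:15 on Aug 18.
Layover = 20:25 − 15:15 = 5 hours 10 minutes.

5 hours 10 minutes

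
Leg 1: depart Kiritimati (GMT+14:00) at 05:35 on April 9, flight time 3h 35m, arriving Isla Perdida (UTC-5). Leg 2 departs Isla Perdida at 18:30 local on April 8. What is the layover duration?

Convert departure to UTC: 05:35 − 14:00 = 15:35 UTC on Apr 8.
Add 3 hours and 35 minutes flight time → 19:10 UTC.
Isla Perdida is UTC−5:00, so local arrival = 19:10 − 5:00 = 14:10 on Apr 8.
Layover = 18:30 − 14:10 = 4 hours 20 minutes.

4 hours 20 minutes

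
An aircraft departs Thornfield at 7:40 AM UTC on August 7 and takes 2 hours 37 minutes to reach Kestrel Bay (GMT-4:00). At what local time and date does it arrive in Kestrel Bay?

Departure is given in UTC: 7:40 AM on Aug 7.
Add 2 hours and 37 minutes → 10:17 AM UTC.
Kestrel Bay is UTC−4:00: 10:17 AM − 4:00 = 6:17 AM on Aug 7.

6:17 AM on August 7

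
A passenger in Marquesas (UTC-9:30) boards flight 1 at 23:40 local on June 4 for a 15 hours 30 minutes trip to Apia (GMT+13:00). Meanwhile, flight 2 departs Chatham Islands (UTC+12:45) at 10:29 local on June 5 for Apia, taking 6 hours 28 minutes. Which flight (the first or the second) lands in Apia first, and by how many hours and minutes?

the second, by 20 hours 28 minutes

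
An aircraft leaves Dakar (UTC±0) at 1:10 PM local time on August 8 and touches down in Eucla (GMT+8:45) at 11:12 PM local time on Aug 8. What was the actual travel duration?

1 hour 17 minutes

Departure is already UTC: 1:10 PM on Aug 8.
Arrival in UTC: 11:12 PM − 8:45 = 2:27 PM on Aug 8.
Elapsed = 2:27 PM − 1:10 PM = 1 hour 17 minutes.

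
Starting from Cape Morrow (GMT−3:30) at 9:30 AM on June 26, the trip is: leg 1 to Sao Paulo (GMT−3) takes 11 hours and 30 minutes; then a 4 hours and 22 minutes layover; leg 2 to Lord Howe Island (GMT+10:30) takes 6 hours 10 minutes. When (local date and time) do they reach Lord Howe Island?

Convert departure to UTC: 9:30 AM + 3:30 = 1:00 PM UTC on Jun 26.
Add 11 hours 30 minutes leg 1 → 12:30 AM UTC (Jun 27).
Add 4 hours 22 minutes layover in Sao Paulo → 4:52 AM UTC.
Add 6 hours 10 minutes leg 2 → 11:02 AM UTC.
Lord Howe Island is UTC+10:30, so local arrival = 11:02 AM + 10:30 = 9:32 PM on Jun 27.

9:32 PM on June 27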